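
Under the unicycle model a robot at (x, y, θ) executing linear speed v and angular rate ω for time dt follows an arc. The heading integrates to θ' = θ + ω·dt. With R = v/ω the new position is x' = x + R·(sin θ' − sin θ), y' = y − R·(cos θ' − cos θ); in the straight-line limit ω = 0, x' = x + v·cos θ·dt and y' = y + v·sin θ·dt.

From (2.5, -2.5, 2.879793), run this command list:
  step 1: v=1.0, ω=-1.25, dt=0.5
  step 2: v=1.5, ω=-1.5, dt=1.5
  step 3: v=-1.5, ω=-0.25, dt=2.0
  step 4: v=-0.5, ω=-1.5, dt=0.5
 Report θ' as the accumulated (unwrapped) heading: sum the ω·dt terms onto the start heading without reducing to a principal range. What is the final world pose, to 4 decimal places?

step 1: θ'=2.2548 (R=-0.8000) → pose (2.0870, -2.2328, 2.2548)
step 2: θ'=0.0048 (R=-1.0000) → pose (2.8573, -0.6009, 0.0048)
step 3: θ'=-0.4952 (R=6.0000) → pose (-0.0228, 0.1198, -0.4952)
step 4: θ'=-1.2452 (R=0.3333) → pose (-0.1802, 0.3065, -1.2452)

(-0.1802, 0.3065, -1.2452)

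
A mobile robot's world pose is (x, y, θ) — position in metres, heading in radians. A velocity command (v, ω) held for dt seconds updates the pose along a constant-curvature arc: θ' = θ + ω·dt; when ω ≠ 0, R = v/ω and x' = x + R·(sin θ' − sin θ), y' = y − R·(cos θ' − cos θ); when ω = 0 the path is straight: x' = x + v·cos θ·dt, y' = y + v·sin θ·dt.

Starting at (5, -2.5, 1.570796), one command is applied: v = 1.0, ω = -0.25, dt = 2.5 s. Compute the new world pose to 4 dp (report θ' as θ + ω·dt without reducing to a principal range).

θ' = 1.5708 + -0.25·2.5 = 0.9458
R = v/ω = 1.0/-0.25 = -4.0000
x' = 5 + -4.0000·(sin 0.9458 − sin 1.5708) = 5.7561
y' = -2.5 − -4.0000·(cos 0.9458 − cos 1.5708) = -0.1596

(5.7561, -0.1596, 0.9458)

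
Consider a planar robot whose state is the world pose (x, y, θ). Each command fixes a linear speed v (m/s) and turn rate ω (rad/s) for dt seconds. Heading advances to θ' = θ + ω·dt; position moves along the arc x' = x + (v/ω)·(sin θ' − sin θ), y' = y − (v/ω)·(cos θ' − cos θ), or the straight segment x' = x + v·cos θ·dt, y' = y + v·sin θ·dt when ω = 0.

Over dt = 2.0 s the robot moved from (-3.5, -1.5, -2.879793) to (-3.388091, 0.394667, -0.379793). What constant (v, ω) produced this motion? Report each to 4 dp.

v = -1.2500, ω = 1.2500

Δθ = -0.379793 − -2.879793 = 2.500000
ω = Δθ/dt = 2.500000/2.0 = 1.2500
R = −Δy/(cos θ' − cos θ) = -1.0000
v = R·ω = -1.0000·1.2500 = -1.2500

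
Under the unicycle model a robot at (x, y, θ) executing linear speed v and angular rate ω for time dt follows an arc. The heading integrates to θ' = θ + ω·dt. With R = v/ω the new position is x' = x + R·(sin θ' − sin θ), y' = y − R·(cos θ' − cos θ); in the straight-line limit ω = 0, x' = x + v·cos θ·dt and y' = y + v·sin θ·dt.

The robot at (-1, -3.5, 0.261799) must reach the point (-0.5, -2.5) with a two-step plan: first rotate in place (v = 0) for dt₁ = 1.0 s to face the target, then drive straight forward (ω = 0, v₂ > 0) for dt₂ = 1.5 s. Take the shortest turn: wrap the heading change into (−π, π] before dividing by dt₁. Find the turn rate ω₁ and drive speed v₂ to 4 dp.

ω₁ = 0.8453, v₂ = 0.7454

heading to target = atan2(-2.5−-3.5, -0.5−-1) = 1.1071
Δθ = wrap(1.1071 − 0.2618) = 0.8453; ω₁ = Δθ/dt₁ = 0.8453
distance = √((-0.5−-1)² + (-2.5−-3.5)²) = 1.1180; v₂ = distance/dt₂ = 0.7454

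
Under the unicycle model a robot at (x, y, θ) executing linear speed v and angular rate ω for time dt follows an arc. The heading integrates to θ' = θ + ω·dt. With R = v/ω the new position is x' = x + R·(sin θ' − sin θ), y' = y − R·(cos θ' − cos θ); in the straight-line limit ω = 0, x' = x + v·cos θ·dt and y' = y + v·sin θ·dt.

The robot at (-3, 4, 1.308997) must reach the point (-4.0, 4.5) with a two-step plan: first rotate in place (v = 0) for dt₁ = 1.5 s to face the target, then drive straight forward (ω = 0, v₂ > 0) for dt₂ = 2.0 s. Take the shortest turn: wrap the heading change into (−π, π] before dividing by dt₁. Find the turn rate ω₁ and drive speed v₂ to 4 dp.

ω₁ = 0.9126, v₂ = 0.5590

heading to target = atan2(4.5−4, -4−-3) = 2.6779
Δθ = wrap(2.6779 − 1.3090) = 1.3689; ω₁ = Δθ/dt₁ = 0.9126
distance = √((-4−-3)² + (4.5−4)²) = 1.1180; v₂ = distance/dt₂ = 0.5590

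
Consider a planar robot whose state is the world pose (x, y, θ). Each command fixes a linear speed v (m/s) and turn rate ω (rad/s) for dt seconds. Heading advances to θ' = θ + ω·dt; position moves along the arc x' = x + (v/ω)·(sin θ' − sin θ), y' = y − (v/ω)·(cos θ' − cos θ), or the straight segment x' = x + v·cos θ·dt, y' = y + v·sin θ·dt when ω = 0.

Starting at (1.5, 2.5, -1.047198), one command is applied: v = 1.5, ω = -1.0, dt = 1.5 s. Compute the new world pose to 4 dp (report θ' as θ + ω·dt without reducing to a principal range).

(1.0410, 0.5073, -2.5472)

θ' = -1.0472 + -1.0·1.5 = -2.5472
R = v/ω = 1.5/-1.0 = -1.5000
x' = 1.5 + -1.5000·(sin -2.5472 − sin -1.0472) = 1.0410
y' = 2.5 − -1.5000·(cos -2.5472 − cos -1.0472) = 0.5073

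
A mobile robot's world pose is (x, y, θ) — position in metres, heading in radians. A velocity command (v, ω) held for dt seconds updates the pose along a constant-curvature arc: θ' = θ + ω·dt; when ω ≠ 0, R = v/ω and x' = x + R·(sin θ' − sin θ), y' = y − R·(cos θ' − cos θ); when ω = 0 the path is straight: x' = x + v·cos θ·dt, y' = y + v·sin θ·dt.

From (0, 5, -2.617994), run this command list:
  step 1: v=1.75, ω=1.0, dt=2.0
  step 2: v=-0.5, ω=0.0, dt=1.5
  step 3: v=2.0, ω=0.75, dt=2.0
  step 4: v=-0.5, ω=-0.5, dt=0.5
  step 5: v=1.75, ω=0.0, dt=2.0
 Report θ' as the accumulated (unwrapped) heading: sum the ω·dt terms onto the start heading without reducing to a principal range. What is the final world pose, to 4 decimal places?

(5.4962, 4.8676, 0.6320)

step 1: θ'=-0.6180 (R=1.7500) → pose (-0.1390, 2.0581, -0.6180)
step 2: θ'=-0.6180 (straight) → pose (-0.7502, 2.4927, -0.6180)
step 3: θ'=0.8820 (R=2.6667) → pose (2.8535, 2.9712, 0.8820)
step 4: θ'=0.6320 (R=1.0000) → pose (2.6723, 2.7999, 0.6320)
step 5: θ'=0.6320 (straight) → pose (5.4962, 4.8676, 0.6320)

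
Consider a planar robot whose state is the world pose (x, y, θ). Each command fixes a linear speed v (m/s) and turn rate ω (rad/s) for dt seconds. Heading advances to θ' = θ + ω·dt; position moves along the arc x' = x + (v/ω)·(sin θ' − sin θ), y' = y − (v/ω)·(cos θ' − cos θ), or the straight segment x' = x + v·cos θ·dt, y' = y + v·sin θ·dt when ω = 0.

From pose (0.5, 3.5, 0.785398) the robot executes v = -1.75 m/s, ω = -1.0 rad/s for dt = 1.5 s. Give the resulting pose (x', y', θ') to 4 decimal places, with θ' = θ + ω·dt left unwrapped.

(-1.8842, 3.4156, -0.7146)

θ' = 0.7854 + -1.0·1.5 = -0.7146
R = v/ω = -1.75/-1.0 = 1.7500
x' = 0.5 + 1.7500·(sin -0.7146 − sin 0.7854) = -1.8842
y' = 3.5 − 1.7500·(cos -0.7146 − cos 0.7854) = 3.4156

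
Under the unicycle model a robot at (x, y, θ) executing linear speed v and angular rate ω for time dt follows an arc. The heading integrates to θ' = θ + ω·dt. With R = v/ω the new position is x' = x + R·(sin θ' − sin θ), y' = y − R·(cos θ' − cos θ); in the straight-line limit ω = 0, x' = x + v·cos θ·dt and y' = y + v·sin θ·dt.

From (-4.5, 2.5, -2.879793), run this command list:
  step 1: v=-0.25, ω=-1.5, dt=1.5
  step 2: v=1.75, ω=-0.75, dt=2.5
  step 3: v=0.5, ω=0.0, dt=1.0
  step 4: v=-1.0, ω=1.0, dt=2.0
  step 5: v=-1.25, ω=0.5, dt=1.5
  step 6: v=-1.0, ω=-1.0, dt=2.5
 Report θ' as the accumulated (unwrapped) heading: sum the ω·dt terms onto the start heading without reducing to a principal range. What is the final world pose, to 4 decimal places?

step 1: θ'=-5.1298 (R=0.1667) → pose (-4.3045, 2.2714, -5.1298)
step 2: θ'=-7.0048 (R=-2.3333) → pose (-0.6301, 3.0773, -7.0048)
step 3: θ'=-7.0048 (straight) → pose (-0.2547, 2.7470, -7.0048)
step 4: θ'=-5.0048 (R=-1.0000) → pose (-1.8729, 2.2845, -5.0048)
step 5: θ'=-4.2548 (R=-2.5000) → pose (-1.7218, 0.4594, -4.2548)
step 6: θ'=-6.7548 (R=1.0000) → pose (-3.0732, -0.8733, -6.7548)

(-3.0732, -0.8733, -6.7548)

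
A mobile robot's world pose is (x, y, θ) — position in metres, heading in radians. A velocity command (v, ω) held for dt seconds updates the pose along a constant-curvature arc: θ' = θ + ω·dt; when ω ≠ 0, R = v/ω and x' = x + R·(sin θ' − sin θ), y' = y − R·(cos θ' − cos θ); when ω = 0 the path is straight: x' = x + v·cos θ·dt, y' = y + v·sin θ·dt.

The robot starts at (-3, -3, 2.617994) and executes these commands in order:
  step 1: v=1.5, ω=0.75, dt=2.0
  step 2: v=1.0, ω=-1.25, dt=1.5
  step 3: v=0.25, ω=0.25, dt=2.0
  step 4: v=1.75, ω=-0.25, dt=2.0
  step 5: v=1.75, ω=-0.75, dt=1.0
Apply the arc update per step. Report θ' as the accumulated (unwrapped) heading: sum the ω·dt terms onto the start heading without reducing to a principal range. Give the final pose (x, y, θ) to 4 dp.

step 1: θ'=4.1180 (R=2.0000) → pose (-5.6570, -3.6120, 4.1180)
step 2: θ'=2.2430 (R=-0.8000) → pose (-6.9457, -3.6622, 2.2430)
step 3: θ'=2.7430 (R=1.0000) → pose (-7.3401, -3.3633, 2.7430)
step 4: θ'=2.2430 (R=-7.0000) → pose (-10.1004, -1.2710, 2.2430)
step 5: θ'=1.4930 (R=-2.3333) → pose (-10.6009, 0.3633, 1.4930)

(-10.6009, 0.3633, 1.4930)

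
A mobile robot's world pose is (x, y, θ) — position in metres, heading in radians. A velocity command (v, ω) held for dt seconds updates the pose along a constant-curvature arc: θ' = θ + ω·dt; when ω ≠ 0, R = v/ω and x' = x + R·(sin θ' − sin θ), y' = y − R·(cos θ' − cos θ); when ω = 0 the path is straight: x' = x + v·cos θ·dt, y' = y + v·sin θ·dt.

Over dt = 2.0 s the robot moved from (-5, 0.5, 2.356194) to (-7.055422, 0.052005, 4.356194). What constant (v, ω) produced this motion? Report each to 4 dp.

Δθ = 4.356194 − 2.356194 = 2.000000
ω = Δθ/dt = 2.000000/2.0 = 1.0000
R = Δx/(sin θ' − sin θ) = 1.2500
v = R·ω = 1.2500·1.0000 = 1.2500

v = 1.2500, ω = 1.0000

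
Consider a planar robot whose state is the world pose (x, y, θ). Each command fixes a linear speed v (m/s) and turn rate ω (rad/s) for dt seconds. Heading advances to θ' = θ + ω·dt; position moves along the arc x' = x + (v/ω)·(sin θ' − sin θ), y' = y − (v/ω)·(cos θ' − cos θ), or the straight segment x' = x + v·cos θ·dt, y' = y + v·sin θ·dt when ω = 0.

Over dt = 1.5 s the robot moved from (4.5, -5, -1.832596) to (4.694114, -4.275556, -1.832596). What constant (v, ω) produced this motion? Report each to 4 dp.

v = -0.5000, ω = 0.0000

Δθ = -1.832596 − -1.832596 = 0.000000
ω = Δθ/dt = 0.000000/1.5 = 0.0000
ω = 0 → v = (Δx·cos θ + Δy·sin θ)/dt = -0.5000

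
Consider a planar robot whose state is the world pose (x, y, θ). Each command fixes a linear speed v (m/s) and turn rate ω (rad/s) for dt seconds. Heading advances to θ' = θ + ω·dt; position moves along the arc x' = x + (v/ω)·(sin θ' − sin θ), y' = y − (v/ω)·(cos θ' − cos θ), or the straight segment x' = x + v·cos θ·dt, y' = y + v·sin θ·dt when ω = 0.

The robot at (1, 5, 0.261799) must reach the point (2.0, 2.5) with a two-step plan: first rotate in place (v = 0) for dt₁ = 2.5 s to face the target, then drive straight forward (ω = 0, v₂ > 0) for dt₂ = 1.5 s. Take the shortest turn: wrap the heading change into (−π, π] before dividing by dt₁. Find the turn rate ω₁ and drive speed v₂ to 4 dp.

ω₁ = -0.5808, v₂ = 1.7951

heading to target = atan2(2.5−5, 2−1) = -1.1903
Δθ = wrap(-1.1903 − 0.2618) = -1.4521; ω₁ = Δθ/dt₁ = -0.5808
distance = √((2−1)² + (2.5−5)²) = 2.6926; v₂ = distance/dt₂ = 1.7951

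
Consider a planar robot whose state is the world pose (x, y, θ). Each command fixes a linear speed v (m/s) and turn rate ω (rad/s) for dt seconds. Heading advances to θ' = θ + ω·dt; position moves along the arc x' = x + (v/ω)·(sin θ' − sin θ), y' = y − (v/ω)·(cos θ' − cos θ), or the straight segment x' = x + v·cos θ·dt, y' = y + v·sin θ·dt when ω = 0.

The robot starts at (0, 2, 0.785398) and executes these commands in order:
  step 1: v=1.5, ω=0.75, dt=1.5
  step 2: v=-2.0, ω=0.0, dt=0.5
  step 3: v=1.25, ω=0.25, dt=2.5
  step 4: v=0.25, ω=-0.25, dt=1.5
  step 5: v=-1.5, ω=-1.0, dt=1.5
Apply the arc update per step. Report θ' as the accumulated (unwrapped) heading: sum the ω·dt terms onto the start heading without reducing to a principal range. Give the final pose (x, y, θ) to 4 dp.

(-1.6491, 3.8282, 0.6604)

step 1: θ'=1.9104 (R=2.0000) → pose (0.4716, 4.0804, 1.9104)
step 2: θ'=1.9104 (straight) → pose (0.8047, 3.1375, 1.9104)
step 3: θ'=2.5354 (R=5.0000) → pose (-1.0610, 5.5811, 2.5354)
step 4: θ'=2.1604 (R=-1.0000) → pose (-1.3225, 5.8469, 2.1604)
step 5: θ'=0.6604 (R=1.5000) → pose (-1.6491, 3.8282, 0.6604)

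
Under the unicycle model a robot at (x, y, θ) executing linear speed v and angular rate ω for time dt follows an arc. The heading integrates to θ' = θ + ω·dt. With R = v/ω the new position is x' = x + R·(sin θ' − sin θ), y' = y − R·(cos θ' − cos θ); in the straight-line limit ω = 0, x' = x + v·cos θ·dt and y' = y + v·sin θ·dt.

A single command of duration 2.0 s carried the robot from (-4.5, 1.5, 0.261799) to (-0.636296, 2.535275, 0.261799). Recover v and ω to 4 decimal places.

Δθ = 0.261799 − 0.261799 = 0.000000
ω = Δθ/dt = 0.000000/2.0 = 0.0000
ω = 0 → v = (Δx·cos θ + Δy·sin θ)/dt = 2.0000

v = 2.0000, ω = 0.0000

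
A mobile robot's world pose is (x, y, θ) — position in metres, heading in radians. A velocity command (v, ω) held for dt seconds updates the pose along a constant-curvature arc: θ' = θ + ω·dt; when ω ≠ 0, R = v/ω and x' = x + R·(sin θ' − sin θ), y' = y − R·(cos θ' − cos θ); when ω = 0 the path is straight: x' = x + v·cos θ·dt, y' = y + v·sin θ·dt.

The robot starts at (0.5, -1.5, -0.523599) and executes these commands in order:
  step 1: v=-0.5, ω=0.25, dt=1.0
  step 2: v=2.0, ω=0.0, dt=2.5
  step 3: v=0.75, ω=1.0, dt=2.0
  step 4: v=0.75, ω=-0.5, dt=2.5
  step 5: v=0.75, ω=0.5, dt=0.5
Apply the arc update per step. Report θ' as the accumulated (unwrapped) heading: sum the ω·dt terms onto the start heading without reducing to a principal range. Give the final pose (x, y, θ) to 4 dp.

step 1: θ'=-0.2736 (R=-2.0000) → pose (0.0404, -1.3064, -0.2736)
step 2: θ'=-0.2736 (straight) → pose (4.8544, -2.6574, -0.2736)
step 3: θ'=1.7264 (R=0.7500) → pose (5.7980, -1.8191, 1.7264)
step 4: θ'=0.4764 (R=-1.5000) → pose (6.5920, -0.2537, 0.4764)
step 5: θ'=0.7264 (R=1.5000) → pose (6.9004, -0.0420, 0.7264)

(6.9004, -0.0420, 0.7264)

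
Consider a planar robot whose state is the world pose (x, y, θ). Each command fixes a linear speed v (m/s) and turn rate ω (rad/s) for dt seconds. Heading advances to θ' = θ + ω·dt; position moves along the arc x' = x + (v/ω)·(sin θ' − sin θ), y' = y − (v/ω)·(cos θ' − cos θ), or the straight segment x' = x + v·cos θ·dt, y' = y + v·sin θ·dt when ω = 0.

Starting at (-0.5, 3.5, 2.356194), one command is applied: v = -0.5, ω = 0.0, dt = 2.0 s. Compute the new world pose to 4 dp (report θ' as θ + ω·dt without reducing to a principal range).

θ' = 2.3562 + 0.0·2.0 = 2.3562
ω = 0 → straight: x' = -0.5 + -0.5·cos(2.3562)·2.0 = 0.2071
y' = 3.5 + -0.5·sin(2.3562)·2.0 = 2.7929

(0.2071, 2.7929, 2.3562)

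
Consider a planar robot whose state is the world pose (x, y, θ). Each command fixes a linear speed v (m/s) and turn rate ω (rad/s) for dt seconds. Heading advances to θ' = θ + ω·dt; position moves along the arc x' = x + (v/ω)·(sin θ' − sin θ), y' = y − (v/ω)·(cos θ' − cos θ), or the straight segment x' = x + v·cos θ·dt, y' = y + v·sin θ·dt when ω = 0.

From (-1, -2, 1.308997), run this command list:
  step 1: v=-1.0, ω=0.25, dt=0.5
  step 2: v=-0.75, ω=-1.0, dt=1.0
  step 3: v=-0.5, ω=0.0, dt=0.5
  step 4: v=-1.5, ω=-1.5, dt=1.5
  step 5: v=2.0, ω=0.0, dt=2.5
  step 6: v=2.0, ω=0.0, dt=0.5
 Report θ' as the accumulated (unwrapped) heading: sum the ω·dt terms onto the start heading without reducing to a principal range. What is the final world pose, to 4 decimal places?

step 1: θ'=1.4340 (R=-4.0000) → pose (-1.0989, -2.4898, 1.4340)
step 2: θ'=0.4340 (R=0.7500) → pose (-1.5265, -3.0680, 0.4340)
step 3: θ'=0.4340 (straight) → pose (-1.7534, -3.1731, 0.4340)
step 4: θ'=-1.8160 (R=1.0000) → pose (-3.1440, -2.0230, -1.8160)
step 5: θ'=-1.8160 (straight) → pose (-4.3577, -6.8735, -1.8160)
step 6: θ'=-1.8160 (straight) → pose (-4.6005, -7.8436, -1.8160)

(-4.6005, -7.8436, -1.8160)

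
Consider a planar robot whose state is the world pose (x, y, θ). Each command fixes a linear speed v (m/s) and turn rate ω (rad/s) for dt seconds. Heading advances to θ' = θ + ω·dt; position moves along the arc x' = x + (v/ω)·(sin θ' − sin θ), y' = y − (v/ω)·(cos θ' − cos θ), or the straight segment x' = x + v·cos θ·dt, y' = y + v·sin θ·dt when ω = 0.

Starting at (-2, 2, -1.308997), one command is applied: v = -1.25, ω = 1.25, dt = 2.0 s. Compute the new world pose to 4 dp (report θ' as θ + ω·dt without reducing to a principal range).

θ' = -1.3090 + 1.25·2.0 = 1.1910
R = v/ω = -1.25/1.25 = -1.0000
x' = -2 + -1.0000·(sin 1.1910 − sin -1.3090) = -3.8947
y' = 2 − -1.0000·(cos 1.1910 − cos -1.3090) = 2.1119

(-3.8947, 2.1119, 1.1910)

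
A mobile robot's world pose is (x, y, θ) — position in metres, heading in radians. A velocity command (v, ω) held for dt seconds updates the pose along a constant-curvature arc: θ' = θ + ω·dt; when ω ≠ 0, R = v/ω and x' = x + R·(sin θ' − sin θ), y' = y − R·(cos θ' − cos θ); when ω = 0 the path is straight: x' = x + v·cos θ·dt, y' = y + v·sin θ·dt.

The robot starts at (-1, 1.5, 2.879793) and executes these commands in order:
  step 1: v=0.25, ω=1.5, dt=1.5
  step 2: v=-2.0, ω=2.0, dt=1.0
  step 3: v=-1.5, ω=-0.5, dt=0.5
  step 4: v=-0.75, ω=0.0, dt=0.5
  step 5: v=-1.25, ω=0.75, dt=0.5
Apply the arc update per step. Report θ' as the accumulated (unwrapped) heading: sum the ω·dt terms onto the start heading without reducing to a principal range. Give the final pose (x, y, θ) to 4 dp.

(-4.1704, 0.3850, 7.2548)

step 1: θ'=5.1298 (R=0.1667) → pose (-1.1955, 1.2714, 5.1298)
step 2: θ'=7.1298 (R=-1.0000) → pose (-2.8587, 1.5286, 7.1298)
step 3: θ'=6.8798 (R=3.0000) → pose (-3.4203, 1.0344, 6.8798)
step 4: θ'=6.8798 (straight) → pose (-3.7305, 0.8237, 6.8798)
step 5: θ'=7.2548 (R=-1.6667) → pose (-4.1704, 0.3850, 7.2548)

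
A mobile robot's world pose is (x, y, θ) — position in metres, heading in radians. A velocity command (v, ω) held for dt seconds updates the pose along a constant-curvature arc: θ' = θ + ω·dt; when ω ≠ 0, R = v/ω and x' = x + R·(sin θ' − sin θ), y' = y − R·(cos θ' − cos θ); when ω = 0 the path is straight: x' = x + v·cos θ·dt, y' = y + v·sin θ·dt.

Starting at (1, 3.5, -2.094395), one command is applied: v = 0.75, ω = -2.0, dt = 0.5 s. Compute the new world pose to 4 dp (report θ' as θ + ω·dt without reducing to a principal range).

θ' = -2.0944 + -2.0·0.5 = -3.0944
R = v/ω = 0.75/-2.0 = -0.3750
x' = 1 + -0.3750·(sin -3.0944 − sin -2.0944) = 0.6929
y' = 3.5 − -0.3750·(cos -3.0944 − cos -2.0944) = 3.3129

(0.6929, 3.3129, -3.0944)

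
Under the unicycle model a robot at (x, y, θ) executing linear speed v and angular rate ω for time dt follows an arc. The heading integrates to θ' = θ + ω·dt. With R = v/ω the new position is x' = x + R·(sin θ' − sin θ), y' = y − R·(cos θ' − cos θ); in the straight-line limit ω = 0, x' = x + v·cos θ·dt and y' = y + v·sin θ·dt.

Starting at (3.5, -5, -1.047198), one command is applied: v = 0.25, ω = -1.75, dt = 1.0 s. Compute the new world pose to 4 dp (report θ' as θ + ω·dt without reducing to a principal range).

θ' = -1.0472 + -1.75·1.0 = -2.7972
R = v/ω = 0.25/-1.75 = -0.1429
x' = 3.5 + -0.1429·(sin -2.7972 − sin -1.0472) = 3.4245
y' = -5 − -0.1429·(cos -2.7972 − cos -1.0472) = -5.2059

(3.4245, -5.2059, -2.7972)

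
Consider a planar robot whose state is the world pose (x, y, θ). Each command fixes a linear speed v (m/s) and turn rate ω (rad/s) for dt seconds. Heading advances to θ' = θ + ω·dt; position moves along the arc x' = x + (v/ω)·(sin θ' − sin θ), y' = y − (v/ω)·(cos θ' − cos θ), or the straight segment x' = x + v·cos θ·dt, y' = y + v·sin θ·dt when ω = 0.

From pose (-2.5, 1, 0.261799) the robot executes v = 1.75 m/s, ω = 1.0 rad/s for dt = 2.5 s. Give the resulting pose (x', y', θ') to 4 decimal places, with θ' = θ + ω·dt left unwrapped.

θ' = 0.2618 + 1.0·2.5 = 2.7618
R = v/ω = 1.75/1.0 = 1.7500
x' = -2.5 + 1.7500·(sin 2.7618 − sin 0.2618) = -2.3042
y' = 1 − 1.7500·(cos 2.7618 − cos 0.2618) = 4.3157

(-2.3042, 4.3157, 2.7618)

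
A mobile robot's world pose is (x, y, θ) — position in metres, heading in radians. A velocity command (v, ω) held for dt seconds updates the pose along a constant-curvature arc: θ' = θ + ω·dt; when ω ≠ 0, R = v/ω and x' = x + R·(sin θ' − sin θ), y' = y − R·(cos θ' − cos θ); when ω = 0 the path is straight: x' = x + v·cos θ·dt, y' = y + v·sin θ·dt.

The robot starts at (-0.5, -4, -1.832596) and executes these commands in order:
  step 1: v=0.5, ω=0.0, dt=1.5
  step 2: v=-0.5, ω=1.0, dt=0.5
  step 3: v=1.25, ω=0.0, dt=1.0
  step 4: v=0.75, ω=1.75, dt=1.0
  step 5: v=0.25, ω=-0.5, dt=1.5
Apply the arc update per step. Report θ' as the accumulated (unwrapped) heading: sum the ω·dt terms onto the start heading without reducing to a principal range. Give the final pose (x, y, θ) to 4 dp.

step 1: θ'=-1.8326 (straight) → pose (-0.6941, -4.7244, -1.8326)
step 2: θ'=-1.3326 (R=-0.5000) → pose (-0.6912, -4.4771, -1.3326)
step 3: θ'=-1.3326 (straight) → pose (-0.3963, -5.6918, -1.3326)
step 4: θ'=0.4174 (R=0.4286) → pose (0.1940, -5.9824, 0.4174)
step 5: θ'=-0.3326 (R=-0.5000) → pose (0.5599, -5.9669, -0.3326)

(0.5599, -5.9669, -0.3326)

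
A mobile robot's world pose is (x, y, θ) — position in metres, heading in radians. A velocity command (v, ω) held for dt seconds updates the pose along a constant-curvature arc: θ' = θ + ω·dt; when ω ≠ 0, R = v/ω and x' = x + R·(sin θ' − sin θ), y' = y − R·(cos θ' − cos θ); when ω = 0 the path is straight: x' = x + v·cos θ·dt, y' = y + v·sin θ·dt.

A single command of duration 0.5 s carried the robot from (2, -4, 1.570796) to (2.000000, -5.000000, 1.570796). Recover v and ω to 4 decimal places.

v = -2.0000, ω = 0.0000

Δθ = 1.570796 − 1.570796 = 0.000000
ω = Δθ/dt = 0.000000/0.5 = 0.0000
ω = 0 → v = (Δx·cos θ + Δy·sin θ)/dt = -2.0000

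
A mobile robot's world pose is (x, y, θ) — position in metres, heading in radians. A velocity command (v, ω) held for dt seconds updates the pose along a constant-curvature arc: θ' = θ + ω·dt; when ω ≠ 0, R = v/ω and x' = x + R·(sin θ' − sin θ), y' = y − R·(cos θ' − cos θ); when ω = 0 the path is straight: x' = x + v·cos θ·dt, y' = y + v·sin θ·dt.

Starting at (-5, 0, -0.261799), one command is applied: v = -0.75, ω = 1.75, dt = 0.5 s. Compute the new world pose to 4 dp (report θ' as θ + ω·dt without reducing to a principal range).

(-5.3576, -0.0635, 0.6132)

θ' = -0.2618 + 1.75·0.5 = 0.6132
R = v/ω = -0.75/1.75 = -0.4286
x' = -5 + -0.4286·(sin 0.6132 − sin -0.2618) = -5.3576
y' = 0 − -0.4286·(cos 0.6132 − cos -0.2618) = -0.0635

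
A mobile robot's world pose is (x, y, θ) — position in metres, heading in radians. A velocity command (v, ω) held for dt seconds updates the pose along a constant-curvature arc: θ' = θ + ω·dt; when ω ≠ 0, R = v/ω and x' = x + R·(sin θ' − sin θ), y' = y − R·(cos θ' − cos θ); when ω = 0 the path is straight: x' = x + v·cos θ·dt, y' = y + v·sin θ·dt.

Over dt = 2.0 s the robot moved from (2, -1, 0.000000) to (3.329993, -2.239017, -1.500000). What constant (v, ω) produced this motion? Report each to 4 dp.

v = 1.0000, ω = -0.7500

Δθ = -1.500000 − 0.000000 = -1.500000
ω = Δθ/dt = -1.500000/2.0 = -0.7500
R = Δx/(sin θ' − sin θ) = -1.3333
v = R·ω = -1.3333·-0.7500 = 1.0000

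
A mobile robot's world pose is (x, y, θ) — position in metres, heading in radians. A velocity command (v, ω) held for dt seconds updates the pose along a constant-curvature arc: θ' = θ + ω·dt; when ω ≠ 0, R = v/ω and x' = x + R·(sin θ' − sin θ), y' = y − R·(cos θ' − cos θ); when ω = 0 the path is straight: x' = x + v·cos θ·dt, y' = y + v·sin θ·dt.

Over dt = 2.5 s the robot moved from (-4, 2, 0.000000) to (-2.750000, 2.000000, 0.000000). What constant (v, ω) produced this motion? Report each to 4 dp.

v = 0.5000, ω = 0.0000

Δθ = 0.000000 − 0.000000 = 0.000000
ω = Δθ/dt = 0.000000/2.5 = 0.0000
ω = 0 → v = (Δx·cos θ + Δy·sin θ)/dt = 0.5000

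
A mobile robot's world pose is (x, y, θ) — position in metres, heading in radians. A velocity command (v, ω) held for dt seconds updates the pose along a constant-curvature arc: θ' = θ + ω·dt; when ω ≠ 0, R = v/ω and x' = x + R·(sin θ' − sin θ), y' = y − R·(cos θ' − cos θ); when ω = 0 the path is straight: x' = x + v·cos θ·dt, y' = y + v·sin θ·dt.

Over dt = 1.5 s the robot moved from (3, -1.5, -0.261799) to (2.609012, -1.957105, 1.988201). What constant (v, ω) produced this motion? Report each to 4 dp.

v = -0.5000, ω = 1.5000

Δθ = 1.988201 − -0.261799 = 2.250000
ω = Δθ/dt = 2.250000/1.5 = 1.5000
R = −Δy/(cos θ' − cos θ) = -0.3333
v = R·ω = -0.3333·1.5000 = -0.5000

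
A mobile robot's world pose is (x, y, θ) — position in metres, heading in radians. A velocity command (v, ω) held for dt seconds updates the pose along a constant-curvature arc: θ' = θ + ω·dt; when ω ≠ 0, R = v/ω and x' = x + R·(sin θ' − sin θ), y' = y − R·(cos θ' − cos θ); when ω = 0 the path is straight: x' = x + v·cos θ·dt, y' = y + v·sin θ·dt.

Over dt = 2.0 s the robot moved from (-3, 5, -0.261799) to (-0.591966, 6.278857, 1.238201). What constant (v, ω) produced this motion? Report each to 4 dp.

v = 1.5000, ω = 0.7500

Δθ = 1.238201 − -0.261799 = 1.500000
ω = Δθ/dt = 1.500000/2.0 = 0.7500
R = Δx/(sin θ' − sin θ) = 2.0000
v = R·ω = 2.0000·0.7500 = 1.5000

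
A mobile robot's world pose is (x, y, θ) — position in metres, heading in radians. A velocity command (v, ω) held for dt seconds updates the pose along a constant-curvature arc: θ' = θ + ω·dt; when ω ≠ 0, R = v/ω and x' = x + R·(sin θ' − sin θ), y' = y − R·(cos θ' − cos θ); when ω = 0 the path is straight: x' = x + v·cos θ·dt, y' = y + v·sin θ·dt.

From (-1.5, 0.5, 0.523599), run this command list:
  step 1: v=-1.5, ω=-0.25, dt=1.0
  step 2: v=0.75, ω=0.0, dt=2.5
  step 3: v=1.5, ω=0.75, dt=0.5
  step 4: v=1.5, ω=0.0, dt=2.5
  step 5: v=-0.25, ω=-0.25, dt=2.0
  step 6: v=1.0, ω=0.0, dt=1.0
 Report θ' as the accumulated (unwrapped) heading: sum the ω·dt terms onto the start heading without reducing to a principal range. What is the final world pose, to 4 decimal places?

(3.1156, 2.9790, 0.1486)

step 1: θ'=0.2736 (R=6.0000) → pose (-2.8788, -0.0807, 0.2736)
step 2: θ'=0.2736 (straight) → pose (-1.0736, 0.4259, 0.2736)
step 3: θ'=0.6486 (R=2.0000) → pose (-0.4058, 0.7577, 0.6486)
step 4: θ'=0.6486 (straight) → pose (2.5827, 3.0230, 0.6486)
step 5: θ'=0.1486 (R=1.0000) → pose (2.1267, 2.8309, 0.1486)
step 6: θ'=0.1486 (straight) → pose (3.1156, 2.9790, 0.1486)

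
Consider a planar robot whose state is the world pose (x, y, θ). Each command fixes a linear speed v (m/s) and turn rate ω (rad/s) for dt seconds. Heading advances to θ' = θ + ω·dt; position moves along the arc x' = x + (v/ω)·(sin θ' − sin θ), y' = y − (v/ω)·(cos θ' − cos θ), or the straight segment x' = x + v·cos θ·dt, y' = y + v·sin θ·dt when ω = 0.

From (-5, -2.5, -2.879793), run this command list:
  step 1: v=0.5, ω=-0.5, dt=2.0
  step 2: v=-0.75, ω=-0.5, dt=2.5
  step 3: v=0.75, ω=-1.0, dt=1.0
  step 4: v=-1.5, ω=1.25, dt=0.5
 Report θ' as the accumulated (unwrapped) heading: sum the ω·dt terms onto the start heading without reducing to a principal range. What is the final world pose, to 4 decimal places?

step 1: θ'=-3.8798 (R=-1.0000) → pose (-5.9318, -2.2738, -3.8798)
step 2: θ'=-5.1298 (R=1.5000) → pose (-5.5700, -3.9914, -5.1298)
step 3: θ'=-6.1298 (R=-0.7500) → pose (-4.9990, -3.5542, -6.1298)
step 4: θ'=-5.5048 (R=-1.2000) → pose (-5.6582, -3.8857, -5.5048)

(-5.6582, -3.8857, -5.5048)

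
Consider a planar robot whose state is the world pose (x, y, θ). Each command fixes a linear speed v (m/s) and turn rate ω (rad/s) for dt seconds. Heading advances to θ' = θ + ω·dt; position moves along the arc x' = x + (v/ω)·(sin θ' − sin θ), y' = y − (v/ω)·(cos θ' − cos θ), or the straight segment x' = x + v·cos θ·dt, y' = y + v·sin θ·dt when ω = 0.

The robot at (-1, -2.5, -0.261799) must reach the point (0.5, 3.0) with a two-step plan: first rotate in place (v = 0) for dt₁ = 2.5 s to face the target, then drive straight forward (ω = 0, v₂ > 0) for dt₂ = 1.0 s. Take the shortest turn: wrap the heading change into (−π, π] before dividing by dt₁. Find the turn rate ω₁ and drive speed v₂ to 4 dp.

heading to target = atan2(3−-2.5, 0.5−-1) = 1.3045
Δθ = wrap(1.3045 − -0.2618) = 1.5663; ω₁ = Δθ/dt₁ = 0.6265
distance = √((0.5−-1)² + (3−-2.5)²) = 5.7009; v₂ = distance/dt₂ = 5.7009

ω₁ = 0.6265, v₂ = 5.7009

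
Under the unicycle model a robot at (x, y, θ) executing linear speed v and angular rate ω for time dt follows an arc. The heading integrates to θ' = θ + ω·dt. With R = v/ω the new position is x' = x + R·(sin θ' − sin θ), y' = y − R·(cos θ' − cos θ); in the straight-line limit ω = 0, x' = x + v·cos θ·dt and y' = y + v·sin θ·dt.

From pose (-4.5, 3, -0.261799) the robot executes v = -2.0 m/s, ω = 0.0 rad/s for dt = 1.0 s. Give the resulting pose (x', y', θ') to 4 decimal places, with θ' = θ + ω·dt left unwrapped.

(-6.4319, 3.5176, -0.2618)

θ' = -0.2618 + 0.0·1.0 = -0.2618
ω = 0 → straight: x' = -4.5 + -2.0·cos(-0.2618)·1.0 = -6.4319
y' = 3 + -2.0·sin(-0.2618)·1.0 = 3.5176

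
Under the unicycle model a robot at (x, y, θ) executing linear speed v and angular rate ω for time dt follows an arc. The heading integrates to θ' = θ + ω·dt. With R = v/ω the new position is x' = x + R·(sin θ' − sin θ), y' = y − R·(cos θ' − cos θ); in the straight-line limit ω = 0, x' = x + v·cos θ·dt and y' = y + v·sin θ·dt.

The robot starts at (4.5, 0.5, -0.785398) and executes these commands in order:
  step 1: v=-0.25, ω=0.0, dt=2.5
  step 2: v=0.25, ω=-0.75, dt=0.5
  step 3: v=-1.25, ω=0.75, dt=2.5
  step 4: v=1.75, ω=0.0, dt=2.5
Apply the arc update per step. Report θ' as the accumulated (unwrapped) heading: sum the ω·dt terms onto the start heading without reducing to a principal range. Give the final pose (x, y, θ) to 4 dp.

step 1: θ'=-0.7854 (straight) → pose (4.0581, 0.9419, -0.7854)
step 2: θ'=-1.1604 (R=-0.3333) → pose (4.1280, 0.8392, -1.1604)
step 3: θ'=0.7146 (R=-1.6667) → pose (1.5075, 1.4332, 0.7146)
step 4: θ'=0.7146 (straight) → pose (4.8122, 4.3002, 0.7146)

(4.8122, 4.3002, 0.7146)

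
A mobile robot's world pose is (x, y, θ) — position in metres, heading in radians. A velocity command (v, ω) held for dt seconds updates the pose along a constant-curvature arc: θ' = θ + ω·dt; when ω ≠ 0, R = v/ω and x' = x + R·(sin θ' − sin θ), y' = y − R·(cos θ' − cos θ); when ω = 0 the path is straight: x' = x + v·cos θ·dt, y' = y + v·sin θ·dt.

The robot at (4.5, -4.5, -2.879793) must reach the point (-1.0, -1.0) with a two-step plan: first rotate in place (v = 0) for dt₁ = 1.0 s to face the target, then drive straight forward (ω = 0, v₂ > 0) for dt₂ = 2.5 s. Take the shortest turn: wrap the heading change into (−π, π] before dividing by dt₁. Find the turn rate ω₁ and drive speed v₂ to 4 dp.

heading to target = atan2(-1−-4.5, -1−4.5) = 2.5749
Δθ = wrap(2.5749 − -2.8798) = -0.8285; ω₁ = Δθ/dt₁ = -0.8285
distance = √((-1−4.5)² + (-1−-4.5)²) = 6.5192; v₂ = distance/dt₂ = 2.6077

ω₁ = -0.8285, v₂ = 2.6077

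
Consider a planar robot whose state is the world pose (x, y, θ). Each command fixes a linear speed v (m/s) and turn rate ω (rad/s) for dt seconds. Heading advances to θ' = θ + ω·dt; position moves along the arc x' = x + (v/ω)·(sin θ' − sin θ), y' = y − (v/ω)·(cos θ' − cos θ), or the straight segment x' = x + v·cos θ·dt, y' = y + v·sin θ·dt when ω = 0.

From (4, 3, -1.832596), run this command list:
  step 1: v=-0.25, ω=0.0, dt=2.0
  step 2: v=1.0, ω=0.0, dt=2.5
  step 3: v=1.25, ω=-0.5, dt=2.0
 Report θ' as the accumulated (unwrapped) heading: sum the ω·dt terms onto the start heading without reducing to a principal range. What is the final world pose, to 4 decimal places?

step 1: θ'=-1.8326 (straight) → pose (4.1294, 3.4830, -1.8326)
step 2: θ'=-1.8326 (straight) → pose (3.4824, 1.0681, -1.8326)
step 3: θ'=-2.8326 (R=-2.5000) → pose (1.8278, -0.6664, -2.8326)

(1.8278, -0.6664, -2.8326)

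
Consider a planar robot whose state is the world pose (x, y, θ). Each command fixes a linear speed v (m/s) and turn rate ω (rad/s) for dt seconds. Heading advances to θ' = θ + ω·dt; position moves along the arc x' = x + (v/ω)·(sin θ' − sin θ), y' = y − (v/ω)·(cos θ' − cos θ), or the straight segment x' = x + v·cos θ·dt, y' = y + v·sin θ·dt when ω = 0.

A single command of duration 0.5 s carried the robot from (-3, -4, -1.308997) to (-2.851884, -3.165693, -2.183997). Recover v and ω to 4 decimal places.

Δθ = -2.183997 − -1.308997 = -0.875000
ω = Δθ/dt = -0.875000/0.5 = -1.7500
R = −Δy/(cos θ' − cos θ) = 1.0000
v = R·ω = 1.0000·-1.7500 = -1.7500

v = -1.7500, ω = -1.7500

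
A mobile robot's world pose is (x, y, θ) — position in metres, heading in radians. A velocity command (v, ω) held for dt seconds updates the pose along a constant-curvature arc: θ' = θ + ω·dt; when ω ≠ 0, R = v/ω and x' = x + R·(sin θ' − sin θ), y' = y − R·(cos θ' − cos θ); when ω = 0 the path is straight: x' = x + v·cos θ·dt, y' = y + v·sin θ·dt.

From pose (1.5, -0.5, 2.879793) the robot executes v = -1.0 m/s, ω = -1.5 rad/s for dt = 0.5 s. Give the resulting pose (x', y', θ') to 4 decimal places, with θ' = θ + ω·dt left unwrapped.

(1.8926, -0.7904, 2.1298)

θ' = 2.8798 + -1.5·0.5 = 2.1298
R = v/ω = -1.0/-1.5 = 0.6667
x' = 1.5 + 0.6667·(sin 2.1298 − sin 2.8798) = 1.8926
y' = -0.5 − 0.6667·(cos 2.1298 − cos 2.8798) = -0.7904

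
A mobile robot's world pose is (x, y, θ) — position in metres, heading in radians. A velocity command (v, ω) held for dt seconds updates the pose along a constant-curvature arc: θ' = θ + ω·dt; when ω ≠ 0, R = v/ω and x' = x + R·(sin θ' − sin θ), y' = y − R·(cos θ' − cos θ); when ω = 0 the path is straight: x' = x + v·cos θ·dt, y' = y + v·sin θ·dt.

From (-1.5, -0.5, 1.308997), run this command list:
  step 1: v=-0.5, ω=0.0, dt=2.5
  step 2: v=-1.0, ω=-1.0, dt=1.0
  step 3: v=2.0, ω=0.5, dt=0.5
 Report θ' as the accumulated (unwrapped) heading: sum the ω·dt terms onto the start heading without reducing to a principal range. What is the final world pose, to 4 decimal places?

step 1: θ'=1.3090 (straight) → pose (-1.8235, -1.7074, 1.3090)
step 2: θ'=0.3090 (R=1.0000) → pose (-2.4853, -2.4012, 0.3090)
step 3: θ'=0.5590 (R=4.0000) → pose (-1.5804, -1.9818, 0.5590)

(-1.5804, -1.9818, 0.5590)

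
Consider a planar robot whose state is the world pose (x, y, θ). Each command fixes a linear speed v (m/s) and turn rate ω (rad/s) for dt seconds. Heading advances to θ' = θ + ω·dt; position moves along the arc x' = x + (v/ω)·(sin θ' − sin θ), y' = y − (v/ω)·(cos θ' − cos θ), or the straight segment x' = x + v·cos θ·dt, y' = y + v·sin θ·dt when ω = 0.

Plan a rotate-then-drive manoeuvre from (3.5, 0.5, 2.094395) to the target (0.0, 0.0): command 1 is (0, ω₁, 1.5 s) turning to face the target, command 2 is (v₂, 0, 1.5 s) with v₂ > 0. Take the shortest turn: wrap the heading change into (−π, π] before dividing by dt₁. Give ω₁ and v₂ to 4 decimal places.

ω₁ = 0.7927, v₂ = 2.3570

heading to target = atan2(0−0.5, 0−3.5) = -2.9997
Δθ = wrap(-2.9997 − 2.0944) = 1.1891; ω₁ = Δθ/dt₁ = 0.7927
distance = √((0−3.5)² + (0−0.5)²) = 3.5355; v₂ = distance/dt₂ = 2.3570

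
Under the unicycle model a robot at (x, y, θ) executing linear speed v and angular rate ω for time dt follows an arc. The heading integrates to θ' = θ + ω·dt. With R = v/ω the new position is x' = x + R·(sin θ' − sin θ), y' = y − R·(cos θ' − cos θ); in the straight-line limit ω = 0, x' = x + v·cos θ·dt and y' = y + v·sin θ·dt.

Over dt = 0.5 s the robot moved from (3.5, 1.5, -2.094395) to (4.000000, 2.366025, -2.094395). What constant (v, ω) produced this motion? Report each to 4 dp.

v = -2.0000, ω = 0.0000

Δθ = -2.094395 − -2.094395 = 0.000000
ω = Δθ/dt = 0.000000/0.5 = 0.0000
ω = 0 → v = (Δx·cos θ + Δy·sin θ)/dt = -2.0000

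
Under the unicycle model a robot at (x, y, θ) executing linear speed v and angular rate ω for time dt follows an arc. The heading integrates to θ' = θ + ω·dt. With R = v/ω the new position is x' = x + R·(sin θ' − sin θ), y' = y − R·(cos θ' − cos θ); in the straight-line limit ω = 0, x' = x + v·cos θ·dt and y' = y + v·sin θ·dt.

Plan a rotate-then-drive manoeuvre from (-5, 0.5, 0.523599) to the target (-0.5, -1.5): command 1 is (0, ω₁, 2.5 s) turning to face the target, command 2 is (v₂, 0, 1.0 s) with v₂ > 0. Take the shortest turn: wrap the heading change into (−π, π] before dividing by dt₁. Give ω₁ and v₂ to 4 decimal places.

heading to target = atan2(-1.5−0.5, -0.5−-5) = -0.4182
Δθ = wrap(-0.4182 − 0.5236) = -0.9418; ω₁ = Δθ/dt₁ = -0.3767
distance = √((-0.5−-5)² + (-1.5−0.5)²) = 4.9244; v₂ = distance/dt₂ = 4.9244

ω₁ = -0.3767, v₂ = 4.9244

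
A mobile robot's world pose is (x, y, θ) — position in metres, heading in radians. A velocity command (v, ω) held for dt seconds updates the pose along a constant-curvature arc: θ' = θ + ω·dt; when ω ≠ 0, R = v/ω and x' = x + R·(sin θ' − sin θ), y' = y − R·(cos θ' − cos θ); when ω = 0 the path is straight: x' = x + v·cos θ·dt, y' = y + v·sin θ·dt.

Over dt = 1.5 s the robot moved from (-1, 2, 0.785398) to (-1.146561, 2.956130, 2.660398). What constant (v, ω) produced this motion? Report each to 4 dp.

v = 0.7500, ω = 1.2500

Δθ = 2.660398 − 0.785398 = 1.875000
ω = Δθ/dt = 1.875000/1.5 = 1.2500
R = −Δy/(cos θ' − cos θ) = 0.6000
v = R·ω = 0.6000·1.2500 = 0.7500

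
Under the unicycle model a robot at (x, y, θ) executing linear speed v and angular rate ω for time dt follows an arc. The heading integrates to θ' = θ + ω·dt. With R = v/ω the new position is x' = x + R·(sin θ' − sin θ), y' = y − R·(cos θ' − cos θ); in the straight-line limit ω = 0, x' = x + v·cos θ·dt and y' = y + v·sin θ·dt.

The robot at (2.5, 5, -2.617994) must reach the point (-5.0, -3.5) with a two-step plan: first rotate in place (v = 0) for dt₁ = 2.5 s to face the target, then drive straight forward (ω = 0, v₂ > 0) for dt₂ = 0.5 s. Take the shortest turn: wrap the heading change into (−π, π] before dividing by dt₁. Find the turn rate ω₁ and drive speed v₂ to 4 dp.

ω₁ = 0.1297, v₂ = 22.6716

heading to target = atan2(-3.5−5, -5−2.5) = -2.2938
Δθ = wrap(-2.2938 − -2.6180) = 0.3242; ω₁ = Δθ/dt₁ = 0.1297
distance = √((-5−2.5)² + (-3.5−5)²) = 11.3358; v₂ = distance/dt₂ = 22.6716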